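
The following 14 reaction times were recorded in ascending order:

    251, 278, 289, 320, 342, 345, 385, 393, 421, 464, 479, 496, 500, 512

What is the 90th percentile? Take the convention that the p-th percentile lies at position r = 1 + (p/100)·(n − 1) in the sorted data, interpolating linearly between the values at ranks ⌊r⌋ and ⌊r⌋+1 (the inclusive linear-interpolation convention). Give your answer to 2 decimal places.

n = 14.
r = 1 + (90/100)·(14 − 1) = 1 + 11.7 = 12.7.
Rank 12 is 496 and rank 13 is 500.
Interpolate: 496 + 0.7·(500 − 496) = 496 + 0.7·4 = 498.8.

498.80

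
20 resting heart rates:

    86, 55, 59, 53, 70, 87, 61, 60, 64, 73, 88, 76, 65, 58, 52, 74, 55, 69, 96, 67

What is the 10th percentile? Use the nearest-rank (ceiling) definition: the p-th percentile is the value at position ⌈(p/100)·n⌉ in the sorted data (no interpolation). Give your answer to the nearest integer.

53

Sorted: 52, 53, 55, 55, 58, 59, 60, 61, 64, 65, 67, 69, 70, 73, 74, 76, 86, 87, 88, 96.
n = 20.
Position = ⌈10/100 · 20⌉ = ⌈2⌉ = 2.
The value at rank 2 is 53.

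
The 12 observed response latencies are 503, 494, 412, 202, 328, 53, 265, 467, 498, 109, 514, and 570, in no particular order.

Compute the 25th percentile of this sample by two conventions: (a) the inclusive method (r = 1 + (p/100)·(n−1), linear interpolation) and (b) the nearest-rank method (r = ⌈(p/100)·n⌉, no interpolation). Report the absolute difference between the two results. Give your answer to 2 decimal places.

47.25

Sorted: 53, 109, 202, 265, 328, 412, 467, 494, 498, 503, 514, 570.
n = 12.
(a) r = 3.75; between ranks 3 (202) and 4 (265): 249.25.
(b) the nearest-rank method: rank 3 → 202.
|249.25 − 202| = 47.25.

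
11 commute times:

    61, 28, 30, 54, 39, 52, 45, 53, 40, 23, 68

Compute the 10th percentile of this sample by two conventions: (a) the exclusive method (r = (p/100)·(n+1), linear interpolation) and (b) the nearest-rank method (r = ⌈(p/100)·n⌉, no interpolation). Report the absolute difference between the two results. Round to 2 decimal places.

Sorted: 23, 28, 30, 39, 40, 45, 52, 53, 54, 61, 68.
n = 11.
(a) r = 1.2; between ranks 1 (23) and 2 (28): 24.
(b) the nearest-rank method: rank 2 → 28.
|24 − 28| = 4.

4.00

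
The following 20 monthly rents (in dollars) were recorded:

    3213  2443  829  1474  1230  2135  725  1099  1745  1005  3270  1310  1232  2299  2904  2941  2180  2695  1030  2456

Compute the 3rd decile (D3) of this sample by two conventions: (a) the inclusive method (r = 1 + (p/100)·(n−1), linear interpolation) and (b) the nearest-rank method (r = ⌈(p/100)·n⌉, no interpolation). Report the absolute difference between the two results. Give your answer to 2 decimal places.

Sorted: 725, 829, 1005, 1030, 1099, 1230, 1232, 1310, 1474, 1745, 2135, 2180, 2299, 2443, 2456, 2695, 2904, 2941, 3213, 3270.
n = 20.
(a) r = 6.7; between ranks 6 (1230) and 7 (1232): 1231.4.
(b) the nearest-rank method: rank 6 → 1230.
|1231.4 − 1230| = 1.4.

1.40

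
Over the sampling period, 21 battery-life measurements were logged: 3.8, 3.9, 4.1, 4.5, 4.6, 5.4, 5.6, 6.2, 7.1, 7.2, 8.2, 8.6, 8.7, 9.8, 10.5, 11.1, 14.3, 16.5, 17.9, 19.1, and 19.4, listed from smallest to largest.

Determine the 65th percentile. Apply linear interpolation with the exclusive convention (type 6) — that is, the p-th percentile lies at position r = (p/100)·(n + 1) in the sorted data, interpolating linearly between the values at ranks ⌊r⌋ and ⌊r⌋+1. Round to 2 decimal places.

n = 21.
r = (65/100)·(21 + 1) = 14.3.
Rank 14 is 9.8 and rank 15 is 10.5.
Interpolate: 9.8 + 0.3·(10.5 − 9.8) = 9.8 + 0.3·0.7 = 10.01.

10.01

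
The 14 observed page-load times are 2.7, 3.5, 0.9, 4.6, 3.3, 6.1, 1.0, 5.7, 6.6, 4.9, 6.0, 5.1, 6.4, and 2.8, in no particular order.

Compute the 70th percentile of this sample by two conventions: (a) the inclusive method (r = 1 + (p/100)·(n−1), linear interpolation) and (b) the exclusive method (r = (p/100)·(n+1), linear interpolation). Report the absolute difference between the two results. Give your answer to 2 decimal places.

0.12

Sorted: 0.9, 1.0, 2.7, 2.8, 3.3, 3.5, 4.6, 4.9, 5.1, 5.7, 6.0, 6.1, 6.4, 6.6.
n = 14.
(a) r = 10.1; between ranks 10 (5.7) and 11 (6.0): 5.73.
(b) r = 10.5; between ranks 10 (5.7) and 11 (6.0): 5.85.
|5.73 − 5.85| = 0.12.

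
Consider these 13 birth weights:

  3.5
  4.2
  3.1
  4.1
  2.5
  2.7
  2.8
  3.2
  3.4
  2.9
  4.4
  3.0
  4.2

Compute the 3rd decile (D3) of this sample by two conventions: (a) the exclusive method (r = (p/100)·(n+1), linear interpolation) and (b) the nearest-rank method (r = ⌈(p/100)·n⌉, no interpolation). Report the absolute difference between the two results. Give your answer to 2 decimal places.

Sorted: 2.5, 2.7, 2.8, 2.9, 3.0, 3.1, 3.2, 3.4, 3.5, 4.1, 4.2, 4.2, 4.4.
n = 13.
(a) r = 4.2; between ranks 4 (2.9) and 5 (3.0): 2.92.
(b) the nearest-rank method: rank 4 → 2.9.
|2.92 − 2.9| = 0.02.

0.02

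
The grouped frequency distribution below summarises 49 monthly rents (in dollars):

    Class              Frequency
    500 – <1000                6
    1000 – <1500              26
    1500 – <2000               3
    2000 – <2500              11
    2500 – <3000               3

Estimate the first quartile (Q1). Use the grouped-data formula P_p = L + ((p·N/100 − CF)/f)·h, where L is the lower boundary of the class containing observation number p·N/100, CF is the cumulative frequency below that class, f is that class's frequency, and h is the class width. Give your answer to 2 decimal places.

1120.19

N = 49; target position k = 25/100 · 49 = 12.25.
Cumulative frequencies: 6, 32, 35, 46, 49.
Observation 12.25 falls in the class 1000 – <1500.
L = 1000, CF = 6, f = 26, h = 500.
P25 = 1000 + ((12.25 − 6)/26)·500 = 1000 + 120.192 = 1120.19.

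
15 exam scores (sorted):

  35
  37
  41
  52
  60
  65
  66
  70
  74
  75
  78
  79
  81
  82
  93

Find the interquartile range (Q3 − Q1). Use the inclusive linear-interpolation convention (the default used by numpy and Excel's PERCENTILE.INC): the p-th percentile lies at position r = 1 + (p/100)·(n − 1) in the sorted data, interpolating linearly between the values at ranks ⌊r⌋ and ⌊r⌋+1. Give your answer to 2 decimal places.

n = 15.
P25: r = 4.5; ranks 4–5 are 52, 60; interpolating gives 56.
P75: r = 11.5; ranks 11–12 are 78, 79; interpolating gives 78.5.
Difference: 78.5 − 56 = 22.5.

22.50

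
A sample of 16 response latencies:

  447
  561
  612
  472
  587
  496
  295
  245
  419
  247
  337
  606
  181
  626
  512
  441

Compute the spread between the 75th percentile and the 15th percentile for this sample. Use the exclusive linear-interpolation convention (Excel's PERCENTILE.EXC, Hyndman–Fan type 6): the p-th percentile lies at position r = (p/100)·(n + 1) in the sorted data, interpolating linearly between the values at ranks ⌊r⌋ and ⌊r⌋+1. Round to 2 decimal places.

334.40

Sorted: 181, 245, 247, 295, 337, 419, 441, 447, 472, 496, 512, 561, 587, 606, 612, 626.
n = 16.
P15: r = 2.55; ranks 2–3 are 245, 247; interpolating gives 246.1.
P75: r = 12.75; ranks 12–13 are 561, 587; interpolating gives 580.5.
Difference: 580.5 − 246.1 = 334.4.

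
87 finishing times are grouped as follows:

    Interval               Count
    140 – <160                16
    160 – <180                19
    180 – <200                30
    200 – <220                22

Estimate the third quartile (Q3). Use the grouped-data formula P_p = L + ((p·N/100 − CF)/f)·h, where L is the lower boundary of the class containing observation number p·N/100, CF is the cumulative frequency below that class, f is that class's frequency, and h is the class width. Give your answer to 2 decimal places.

N = 87; target position k = 75/100 · 87 = 65.25.
Cumulative frequencies: 16, 35, 65, 87.
Observation 65.25 falls in the class 200 – <220.
L = 200, CF = 65, f = 22, h = 20.
P75 = 200 + ((65.25 − 65)/22)·20 = 200 + 0.227273 = 200.227.

200.23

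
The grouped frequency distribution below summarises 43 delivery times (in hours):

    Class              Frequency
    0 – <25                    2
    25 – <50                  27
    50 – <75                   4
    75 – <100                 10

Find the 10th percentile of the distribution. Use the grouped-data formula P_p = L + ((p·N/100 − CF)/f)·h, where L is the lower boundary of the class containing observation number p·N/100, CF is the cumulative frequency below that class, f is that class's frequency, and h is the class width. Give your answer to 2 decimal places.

27.13

N = 43; target position k = 10/100 · 43 = 4.3.
Cumulative frequencies: 2, 29, 33, 43.
Observation 4.3 falls in the class 25 – <50.
L = 25, CF = 2, f = 27, h = 25.
P10 = 25 + ((4.3 − 2)/27)·25 = 25 + 2.12963 = 27.1296.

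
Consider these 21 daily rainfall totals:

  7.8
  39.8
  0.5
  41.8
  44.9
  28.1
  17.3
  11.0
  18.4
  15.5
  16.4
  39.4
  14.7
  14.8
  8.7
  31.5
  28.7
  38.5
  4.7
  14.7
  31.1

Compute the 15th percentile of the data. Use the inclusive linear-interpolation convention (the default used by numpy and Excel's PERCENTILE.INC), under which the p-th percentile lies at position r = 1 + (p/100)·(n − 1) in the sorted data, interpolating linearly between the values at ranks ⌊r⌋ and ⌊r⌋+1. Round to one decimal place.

Sorted: 0.5, 4.7, 7.8, 8.7, 11.0, 14.7, 14.7, 14.8, 15.5, 16.4, 17.3, 18.4, 28.1, 28.7, 31.1, 31.5, 38.5, 39.4, 39.8, 41.8, 44.9.
n = 21.
r = 1 + (15/100)·(21 − 1) = 1 + 3 = 4.
r is an integer, so P15 is the value at rank 4: 8.7.

8.7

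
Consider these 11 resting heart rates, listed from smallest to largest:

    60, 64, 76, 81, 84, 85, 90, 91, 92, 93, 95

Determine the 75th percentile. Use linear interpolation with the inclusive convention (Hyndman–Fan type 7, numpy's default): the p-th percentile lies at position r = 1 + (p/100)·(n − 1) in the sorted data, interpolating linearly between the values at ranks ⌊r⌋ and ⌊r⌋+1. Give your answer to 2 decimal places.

n = 11.
r = 1 + (75/100)·(11 − 1) = 1 + 7.5 = 8.5.
Rank 8 is 91 and rank 9 is 92.
Interpolate: 91 + 0.5·(92 − 91) = 91 + 0.5·1 = 91.5.

91.50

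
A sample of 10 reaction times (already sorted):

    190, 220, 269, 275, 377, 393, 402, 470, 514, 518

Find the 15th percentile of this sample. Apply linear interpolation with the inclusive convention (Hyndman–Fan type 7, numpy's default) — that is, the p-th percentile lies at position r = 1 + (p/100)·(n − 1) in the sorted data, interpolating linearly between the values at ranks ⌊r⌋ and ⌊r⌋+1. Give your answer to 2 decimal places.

237.15

n = 10.
r = 1 + (15/100)·(10 − 1) = 1 + 1.35 = 2.35.
Rank 2 is 220 and rank 3 is 269.
Interpolate: 220 + 0.35·(269 − 220) = 220 + 0.35·49 = 237.15.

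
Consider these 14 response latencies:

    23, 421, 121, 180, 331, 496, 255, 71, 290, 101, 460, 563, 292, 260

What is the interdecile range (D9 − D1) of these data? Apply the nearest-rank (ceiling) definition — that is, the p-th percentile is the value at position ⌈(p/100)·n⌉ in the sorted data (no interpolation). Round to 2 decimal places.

Sorted: 23, 71, 101, 121, 180, 255, 260, 290, 292, 331, 421, 460, 496, 563.
n = 14.
P10: rank ⌈10/100·14⌉ = 2 → 71.
P90: rank ⌈90/100·14⌉ = 13 → 496.
Difference: 496 − 71 = 425.

425.00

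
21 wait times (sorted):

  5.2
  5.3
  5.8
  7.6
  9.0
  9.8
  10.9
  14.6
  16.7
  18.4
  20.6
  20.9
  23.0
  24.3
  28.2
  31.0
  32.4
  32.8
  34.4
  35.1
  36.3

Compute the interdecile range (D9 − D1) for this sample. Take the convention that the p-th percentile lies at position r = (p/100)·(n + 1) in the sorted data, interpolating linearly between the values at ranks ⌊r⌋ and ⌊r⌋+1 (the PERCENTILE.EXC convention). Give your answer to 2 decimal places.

29.56

n = 21.
P10: r = 2.2; ranks 2–3 are 5.3, 5.8; interpolating gives 5.4.
P90: r = 19.8; ranks 19–20 are 34.4, 35.1; interpolating gives 34.96.
Difference: 34.96 − 5.4 = 29.56.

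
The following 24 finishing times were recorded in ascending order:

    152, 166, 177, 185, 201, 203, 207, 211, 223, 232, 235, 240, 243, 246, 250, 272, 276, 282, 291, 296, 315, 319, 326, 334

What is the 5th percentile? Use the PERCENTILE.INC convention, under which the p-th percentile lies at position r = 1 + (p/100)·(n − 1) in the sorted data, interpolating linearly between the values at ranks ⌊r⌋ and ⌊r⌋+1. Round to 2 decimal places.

n = 24.
r = 1 + (5/100)·(24 − 1) = 1 + 1.15 = 2.15.
Rank 2 is 166 and rank 3 is 177.
Interpolate: 166 + 0.15·(177 − 166) = 166 + 0.15·11 = 167.65.

167.65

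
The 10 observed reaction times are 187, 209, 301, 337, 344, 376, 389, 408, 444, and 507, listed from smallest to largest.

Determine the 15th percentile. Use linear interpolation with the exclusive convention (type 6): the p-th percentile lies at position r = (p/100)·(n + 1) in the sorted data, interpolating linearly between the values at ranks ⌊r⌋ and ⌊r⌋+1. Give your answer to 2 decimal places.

n = 10.
r = (15/100)·(10 + 1) = 1.65.
Rank 1 is 187 and rank 2 is 209.
Interpolate: 187 + 0.65·(209 − 187) = 187 + 0.65·22 = 201.3.

201.30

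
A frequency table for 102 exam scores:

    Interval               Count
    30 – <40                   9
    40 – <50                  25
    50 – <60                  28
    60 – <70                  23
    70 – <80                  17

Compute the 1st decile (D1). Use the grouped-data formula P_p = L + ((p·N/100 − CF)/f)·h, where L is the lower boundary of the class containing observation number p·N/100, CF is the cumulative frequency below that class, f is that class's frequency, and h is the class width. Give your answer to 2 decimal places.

N = 102; target position k = 10/100 · 102 = 10.2.
Cumulative frequencies: 9, 34, 62, 85, 102.
Observation 10.2 falls in the class 40 – <50.
L = 40, CF = 9, f = 25, h = 10.
P10 = 40 + ((10.2 − 9)/25)·10 = 40 + 0.48 = 40.48.

40.48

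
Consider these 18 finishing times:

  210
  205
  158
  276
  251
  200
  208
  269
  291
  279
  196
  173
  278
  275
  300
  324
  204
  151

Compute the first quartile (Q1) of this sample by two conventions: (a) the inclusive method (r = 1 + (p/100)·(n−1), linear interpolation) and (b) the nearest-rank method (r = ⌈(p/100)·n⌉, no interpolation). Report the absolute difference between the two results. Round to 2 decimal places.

Sorted: 151, 158, 173, 196, 200, 204, 205, 208, 210, 251, 269, 275, 276, 278, 279, 291, 300, 324.
n = 18.
(a) r = 5.25; between ranks 5 (200) and 6 (204): 201.
(b) the nearest-rank method: rank 5 → 200.
|201 − 200| = 1.

1.00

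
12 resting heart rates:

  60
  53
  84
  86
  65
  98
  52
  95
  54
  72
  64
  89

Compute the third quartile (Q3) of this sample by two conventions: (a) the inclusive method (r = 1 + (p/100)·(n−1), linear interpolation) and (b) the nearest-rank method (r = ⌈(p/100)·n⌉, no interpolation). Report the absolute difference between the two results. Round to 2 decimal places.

Sorted: 52, 53, 54, 60, 64, 65, 72, 84, 86, 89, 95, 98.
n = 12.
(a) r = 9.25; between ranks 9 (86) and 10 (89): 86.75.
(b) the nearest-rank method: rank 9 → 86.
|86.75 − 86| = 0.75.

0.75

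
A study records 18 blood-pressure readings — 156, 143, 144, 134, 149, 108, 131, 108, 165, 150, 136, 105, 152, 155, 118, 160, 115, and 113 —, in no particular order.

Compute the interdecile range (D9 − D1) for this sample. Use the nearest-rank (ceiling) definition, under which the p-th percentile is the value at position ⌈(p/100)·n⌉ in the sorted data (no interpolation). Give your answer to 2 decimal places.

Sorted: 105, 108, 108, 113, 115, 118, 131, 134, 136, 143, 144, 149, 150, 152, 155, 156, 160, 165.
n = 18.
P10: rank ⌈10/100·18⌉ = 2 → 108.
P90: rank ⌈90/100·18⌉ = 17 → 160.
Difference: 160 − 108 = 52.

52.00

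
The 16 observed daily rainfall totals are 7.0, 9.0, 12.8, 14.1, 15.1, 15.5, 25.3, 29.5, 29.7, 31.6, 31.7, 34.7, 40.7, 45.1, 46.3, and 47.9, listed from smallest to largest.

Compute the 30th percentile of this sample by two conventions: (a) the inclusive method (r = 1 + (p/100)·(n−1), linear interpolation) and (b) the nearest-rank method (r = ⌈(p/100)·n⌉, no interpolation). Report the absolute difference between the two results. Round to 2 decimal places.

n = 16.
(a) r = 5.5; between ranks 5 (15.1) and 6 (15.5): 15.3.
(b) the nearest-rank method: rank 5 → 15.1.
|15.3 − 15.1| = 0.2.

0.20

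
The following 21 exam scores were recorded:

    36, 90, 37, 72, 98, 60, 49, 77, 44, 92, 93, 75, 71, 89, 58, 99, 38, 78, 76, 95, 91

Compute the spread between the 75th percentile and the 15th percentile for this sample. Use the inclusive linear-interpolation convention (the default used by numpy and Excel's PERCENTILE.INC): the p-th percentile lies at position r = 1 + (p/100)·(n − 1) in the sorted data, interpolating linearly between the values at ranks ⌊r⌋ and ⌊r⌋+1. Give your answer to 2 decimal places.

47.00

Sorted: 36, 37, 38, 44, 49, 58, 60, 71, 72, 75, 76, 77, 78, 89, 90, 91, 92, 93, 95, 98, 99.
n = 21.
P15: r = 4 (integer) → 44.
P75: r = 16 (integer) → 91.
Difference: 91 − 44 = 47.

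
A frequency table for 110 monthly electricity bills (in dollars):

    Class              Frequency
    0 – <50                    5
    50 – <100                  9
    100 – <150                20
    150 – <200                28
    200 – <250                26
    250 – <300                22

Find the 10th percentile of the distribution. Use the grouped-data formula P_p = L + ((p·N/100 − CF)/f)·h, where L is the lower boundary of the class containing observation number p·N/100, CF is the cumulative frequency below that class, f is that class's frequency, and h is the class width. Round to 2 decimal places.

N = 110; target position k = 10/100 · 110 = 11.
Cumulative frequencies: 5, 14, 34, 62, 88, 110.
Observation 11 falls in the class 50 – <100.
L = 50, CF = 5, f = 9, h = 50.
P10 = 50 + ((11 − 5)/9)·50 = 50 + 33.3333 = 83.3333.

83.33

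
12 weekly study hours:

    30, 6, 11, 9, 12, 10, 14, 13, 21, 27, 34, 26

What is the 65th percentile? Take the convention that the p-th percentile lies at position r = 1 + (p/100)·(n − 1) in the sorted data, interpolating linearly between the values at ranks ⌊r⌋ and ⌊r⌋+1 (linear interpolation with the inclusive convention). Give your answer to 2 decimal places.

Sorted: 6, 9, 10, 11, 12, 13, 14, 21, 26, 27, 30, 34.
n = 12.
r = 1 + (65/100)·(12 − 1) = 1 + 7.15 = 8.15.
Rank 8 is 21 and rank 9 is 26.
Interpolate: 21 + 0.15·(26 − 21) = 21 + 0.15·5 = 21.75.

21.75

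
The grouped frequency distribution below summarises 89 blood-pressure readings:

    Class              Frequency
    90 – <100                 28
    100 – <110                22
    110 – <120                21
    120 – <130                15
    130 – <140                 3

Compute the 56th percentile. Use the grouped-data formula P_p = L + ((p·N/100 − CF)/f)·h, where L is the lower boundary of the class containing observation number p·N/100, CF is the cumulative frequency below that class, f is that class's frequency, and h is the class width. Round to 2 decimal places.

109.93

N = 89; target position k = 56/100 · 89 = 49.84.
Cumulative frequencies: 28, 50, 71, 86, 89.
Observation 49.84 falls in the class 100 – <110.
L = 100, CF = 28, f = 22, h = 10.
P56 = 100 + ((49.84 − 28)/22)·10 = 100 + 9.92727 = 109.927.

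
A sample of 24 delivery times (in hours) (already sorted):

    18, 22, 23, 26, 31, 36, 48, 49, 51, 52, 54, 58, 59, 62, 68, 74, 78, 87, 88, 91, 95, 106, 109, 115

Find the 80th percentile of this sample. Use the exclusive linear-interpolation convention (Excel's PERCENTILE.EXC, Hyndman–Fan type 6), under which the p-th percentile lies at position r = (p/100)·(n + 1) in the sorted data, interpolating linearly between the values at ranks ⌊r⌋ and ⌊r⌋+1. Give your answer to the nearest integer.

n = 24.
r = (80/100)·(24 + 1) = 20.
r is an integer, so P80 is the value at rank 20: 91.

91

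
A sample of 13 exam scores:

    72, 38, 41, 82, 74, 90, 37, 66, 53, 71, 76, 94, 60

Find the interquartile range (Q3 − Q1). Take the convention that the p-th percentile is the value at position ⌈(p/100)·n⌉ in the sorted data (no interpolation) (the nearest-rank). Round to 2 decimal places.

Sorted: 37, 38, 41, 53, 60, 66, 71, 72, 74, 76, 82, 90, 94.
n = 13.
P25: rank ⌈25/100·13⌉ = 4 → 53.
P75: rank ⌈75/100·13⌉ = 10 → 76.
Difference: 76 − 53 = 23.

23.00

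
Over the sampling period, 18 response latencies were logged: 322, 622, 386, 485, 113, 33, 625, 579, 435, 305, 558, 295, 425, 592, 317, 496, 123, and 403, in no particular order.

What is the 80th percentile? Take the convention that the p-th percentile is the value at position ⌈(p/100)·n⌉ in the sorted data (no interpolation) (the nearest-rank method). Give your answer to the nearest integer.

Sorted: 33, 113, 123, 295, 305, 317, 322, 386, 403, 425, 435, 485, 496, 558, 579, 592, 622, 625.
n = 18.
Position = ⌈80/100 · 18⌉ = ⌈14.4⌉ = 15.
The value at rank 15 is 579.

579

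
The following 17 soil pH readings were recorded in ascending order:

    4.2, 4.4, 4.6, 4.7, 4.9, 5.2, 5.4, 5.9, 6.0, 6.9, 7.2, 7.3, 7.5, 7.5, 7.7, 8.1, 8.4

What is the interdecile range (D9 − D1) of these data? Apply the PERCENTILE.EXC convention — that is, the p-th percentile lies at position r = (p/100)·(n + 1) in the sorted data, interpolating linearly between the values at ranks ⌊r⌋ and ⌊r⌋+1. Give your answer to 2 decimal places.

3.80

n = 17.
P10: r = 1.8; ranks 1–2 are 4.2, 4.4; interpolating gives 4.36.
P90: r = 16.2; ranks 16–17 are 8.1, 8.4; interpolating gives 8.16.
Difference: 8.16 − 4.36 = 3.8.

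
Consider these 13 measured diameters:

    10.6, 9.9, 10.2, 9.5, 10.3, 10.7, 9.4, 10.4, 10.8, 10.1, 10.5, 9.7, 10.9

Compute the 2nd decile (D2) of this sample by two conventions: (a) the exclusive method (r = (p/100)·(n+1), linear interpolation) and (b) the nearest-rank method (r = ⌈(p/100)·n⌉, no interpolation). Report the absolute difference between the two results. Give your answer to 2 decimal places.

Sorted: 9.4, 9.5, 9.7, 9.9, 10.1, 10.2, 10.3, 10.4, 10.5, 10.6, 10.7, 10.8, 10.9.
n = 13.
(a) r = 2.8; between ranks 2 (9.5) and 3 (9.7): 9.66.
(b) the nearest-rank method: rank 3 → 9.7.
|9.66 − 9.7| = 0.04.

0.04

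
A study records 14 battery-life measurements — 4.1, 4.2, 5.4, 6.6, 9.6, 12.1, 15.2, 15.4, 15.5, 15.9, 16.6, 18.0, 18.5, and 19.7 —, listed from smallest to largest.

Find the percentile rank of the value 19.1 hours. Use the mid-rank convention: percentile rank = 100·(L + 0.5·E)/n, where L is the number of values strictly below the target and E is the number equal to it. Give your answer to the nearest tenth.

Count below 19.1: L = 13; count equal: E = 0; n = 14.
Percentile rank = 100·(13 + 0.5·0)/14 = 100·13/14 = 92.86.

92.9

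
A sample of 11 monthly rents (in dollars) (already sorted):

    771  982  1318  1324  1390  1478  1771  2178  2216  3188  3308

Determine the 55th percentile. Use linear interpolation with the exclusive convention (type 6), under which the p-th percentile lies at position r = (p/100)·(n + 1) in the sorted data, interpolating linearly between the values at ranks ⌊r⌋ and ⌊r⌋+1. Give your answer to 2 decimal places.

n = 11.
r = (55/100)·(11 + 1) = 6.6.
Rank 6 is 1478 and rank 7 is 1771.
Interpolate: 1478 + 0.6·(1771 − 1478) = 1478 + 0.6·293 = 1653.8.

1653.80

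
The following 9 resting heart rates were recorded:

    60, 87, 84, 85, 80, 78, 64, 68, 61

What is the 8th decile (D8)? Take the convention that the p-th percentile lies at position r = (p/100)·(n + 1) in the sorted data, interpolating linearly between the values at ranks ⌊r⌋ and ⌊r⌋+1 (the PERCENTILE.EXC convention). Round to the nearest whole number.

Sorted: 60, 61, 64, 68, 78, 80, 84, 85, 87.
n = 9.
r = (80/100)·(9 + 1) = 8.
r is an integer, so P80 is the value at rank 8: 85.

85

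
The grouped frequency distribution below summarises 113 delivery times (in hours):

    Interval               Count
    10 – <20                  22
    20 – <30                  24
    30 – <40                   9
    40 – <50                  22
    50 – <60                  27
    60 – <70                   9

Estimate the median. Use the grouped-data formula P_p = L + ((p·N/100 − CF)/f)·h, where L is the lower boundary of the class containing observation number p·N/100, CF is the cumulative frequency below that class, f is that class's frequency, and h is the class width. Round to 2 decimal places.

40.68

N = 113; target position k = 50/100 · 113 = 56.5.
Cumulative frequencies: 22, 46, 55, 77, 104, 113.
Observation 56.5 falls in the class 40 – <50.
L = 40, CF = 55, f = 22, h = 10.
P50 = 40 + ((56.5 − 55)/22)·10 = 40 + 0.681818 = 40.6818.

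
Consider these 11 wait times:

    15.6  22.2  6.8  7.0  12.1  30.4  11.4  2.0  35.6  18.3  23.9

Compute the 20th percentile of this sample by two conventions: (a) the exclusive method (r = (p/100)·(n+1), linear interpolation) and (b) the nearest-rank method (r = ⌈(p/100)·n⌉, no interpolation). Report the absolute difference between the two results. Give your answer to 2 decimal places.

Sorted: 2.0, 6.8, 7.0, 11.4, 12.1, 15.6, 18.3, 22.2, 23.9, 30.4, 35.6.
n = 11.
(a) r = 2.4; between ranks 2 (6.8) and 3 (7.0): 6.88.
(b) the nearest-rank method: rank 3 → 7.
|6.88 − 7| = 0.12.

0.12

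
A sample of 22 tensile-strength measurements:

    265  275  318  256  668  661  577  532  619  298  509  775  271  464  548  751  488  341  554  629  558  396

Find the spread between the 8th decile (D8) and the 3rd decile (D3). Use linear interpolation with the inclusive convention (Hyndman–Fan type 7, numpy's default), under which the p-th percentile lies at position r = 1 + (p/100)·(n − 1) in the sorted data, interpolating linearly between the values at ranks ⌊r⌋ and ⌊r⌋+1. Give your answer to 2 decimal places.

Sorted: 256, 265, 271, 275, 298, 318, 341, 396, 464, 488, 509, 532, 548, 554, 558, 577, 619, 629, 661, 668, 751, 775.
n = 22.
P30: r = 7.3; ranks 7–8 are 341, 396; interpolating gives 357.5.
P80: r = 17.8; ranks 17–18 are 619, 629; interpolating gives 627.
Difference: 627 − 357.5 = 269.5.

269.50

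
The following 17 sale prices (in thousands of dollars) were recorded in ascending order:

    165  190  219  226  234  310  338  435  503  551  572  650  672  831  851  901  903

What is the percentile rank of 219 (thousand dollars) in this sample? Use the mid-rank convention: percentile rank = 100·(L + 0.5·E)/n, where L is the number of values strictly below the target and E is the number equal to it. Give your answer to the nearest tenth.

Count below 219: L = 2; count equal: E = 1; n = 17.
Percentile rank = 100·(2 + 0.5·1)/17 = 100·2.5/17 = 14.71.

14.7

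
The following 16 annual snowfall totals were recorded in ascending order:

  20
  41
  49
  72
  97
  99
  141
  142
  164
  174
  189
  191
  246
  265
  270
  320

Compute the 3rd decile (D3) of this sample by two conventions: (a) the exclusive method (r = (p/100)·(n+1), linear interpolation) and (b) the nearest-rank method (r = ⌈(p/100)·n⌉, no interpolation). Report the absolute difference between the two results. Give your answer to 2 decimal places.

n = 16.
(a) r = 5.1; between ranks 5 (97) and 6 (99): 97.2.
(b) the nearest-rank method: rank 5 → 97.
|97.2 − 97| = 0.2.

0.20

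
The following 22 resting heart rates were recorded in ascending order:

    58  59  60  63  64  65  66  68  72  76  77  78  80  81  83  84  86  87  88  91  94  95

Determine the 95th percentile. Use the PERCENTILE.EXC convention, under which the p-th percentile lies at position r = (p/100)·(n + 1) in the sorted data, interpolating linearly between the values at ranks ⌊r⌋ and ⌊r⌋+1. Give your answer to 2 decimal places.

n = 22.
r = (95/100)·(22 + 1) = 21.85.
Rank 21 is 94 and rank 22 is 95.
Interpolate: 94 + 0.85·(95 − 94) = 94 + 0.85·1 = 94.85.

94.85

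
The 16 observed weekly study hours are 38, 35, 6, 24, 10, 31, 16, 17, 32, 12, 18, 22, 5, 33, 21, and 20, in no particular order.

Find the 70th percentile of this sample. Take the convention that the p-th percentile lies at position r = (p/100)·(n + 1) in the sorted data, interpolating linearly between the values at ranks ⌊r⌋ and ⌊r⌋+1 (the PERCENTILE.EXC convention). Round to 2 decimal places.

Sorted: 5, 6, 10, 12, 16, 17, 18, 20, 21, 22, 24, 31, 32, 33, 35, 38.
n = 16.
r = (70/100)·(16 + 1) = 11.9.
Rank 11 is 24 and rank 12 is 31.
Interpolate: 24 + 0.9·(31 − 24) = 24 + 0.9·7 = 30.3.

30.30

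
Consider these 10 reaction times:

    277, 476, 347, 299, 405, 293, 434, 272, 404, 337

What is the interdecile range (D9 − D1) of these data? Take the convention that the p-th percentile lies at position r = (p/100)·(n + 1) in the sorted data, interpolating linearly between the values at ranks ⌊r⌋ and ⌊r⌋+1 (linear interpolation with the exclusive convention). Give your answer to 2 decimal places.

Sorted: 272, 277, 293, 299, 337, 347, 404, 405, 434, 476.
n = 10.
P10: r = 1.1; ranks 1–2 are 272, 277; interpolating gives 272.5.
P90: r = 9.9; ranks 9–10 are 434, 476; interpolating gives 471.8.
Difference: 471.8 − 272.5 = 199.3.

199.30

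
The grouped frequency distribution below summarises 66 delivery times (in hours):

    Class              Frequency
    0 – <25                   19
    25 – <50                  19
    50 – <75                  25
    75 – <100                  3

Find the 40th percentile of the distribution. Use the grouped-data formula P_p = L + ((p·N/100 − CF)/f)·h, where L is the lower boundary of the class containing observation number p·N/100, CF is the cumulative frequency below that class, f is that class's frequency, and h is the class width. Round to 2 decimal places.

N = 66; target position k = 40/100 · 66 = 26.4.
Cumulative frequencies: 19, 38, 63, 66.
Observation 26.4 falls in the class 25 – <50.
L = 25, CF = 19, f = 19, h = 25.
P40 = 25 + ((26.4 − 19)/19)·25 = 25 + 9.73684 = 34.7368.

34.74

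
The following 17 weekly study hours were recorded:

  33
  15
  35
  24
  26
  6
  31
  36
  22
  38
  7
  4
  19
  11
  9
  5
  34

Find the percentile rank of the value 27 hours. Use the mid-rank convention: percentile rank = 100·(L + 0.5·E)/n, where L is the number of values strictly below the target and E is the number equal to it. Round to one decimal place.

Sorted: 4, 5, 6, 7, 9, 11, 15, 19, 22, 24, 26, 31, 33, 34, 35, 36, 38.
Count below 27: L = 11; count equal: E = 0; n = 17.
Percentile rank = 100·(11 + 0.5·0)/17 = 100·11/17 = 64.71.

64.7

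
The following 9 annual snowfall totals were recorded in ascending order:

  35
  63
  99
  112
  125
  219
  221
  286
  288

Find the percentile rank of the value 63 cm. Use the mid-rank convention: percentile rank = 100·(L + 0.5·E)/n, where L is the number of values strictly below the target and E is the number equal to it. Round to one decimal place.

16.7

Count below 63: L = 1; count equal: E = 1; n = 9.
Percentile rank = 100·(1 + 0.5·1)/9 = 100·1.5/9 = 16.67.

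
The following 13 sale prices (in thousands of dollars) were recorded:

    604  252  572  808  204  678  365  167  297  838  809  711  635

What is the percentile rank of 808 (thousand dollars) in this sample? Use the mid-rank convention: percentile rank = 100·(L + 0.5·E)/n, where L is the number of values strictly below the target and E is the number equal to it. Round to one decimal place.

80.8

Sorted: 167, 204, 252, 297, 365, 572, 604, 635, 678, 711, 808, 809, 838.
Count below 808: L = 10; count equal: E = 1; n = 13.
Percentile rank = 100·(10 + 0.5·1)/13 = 100·10.5/13 = 80.77.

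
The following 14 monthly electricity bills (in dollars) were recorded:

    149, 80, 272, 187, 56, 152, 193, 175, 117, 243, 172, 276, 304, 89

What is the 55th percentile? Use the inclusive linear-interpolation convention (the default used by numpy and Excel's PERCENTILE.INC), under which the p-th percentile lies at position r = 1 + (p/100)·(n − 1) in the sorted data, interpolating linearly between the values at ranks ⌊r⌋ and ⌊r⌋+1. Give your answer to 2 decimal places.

Sorted: 56, 80, 89, 117, 149, 152, 172, 175, 187, 193, 243, 272, 276, 304.
n = 14.
r = 1 + (55/100)·(14 − 1) = 1 + 7.15 = 8.15.
Rank 8 is 175 and rank 9 is 187.
Interpolate: 175 + 0.15·(187 − 175) = 175 + 0.15·12 = 176.8.

176.80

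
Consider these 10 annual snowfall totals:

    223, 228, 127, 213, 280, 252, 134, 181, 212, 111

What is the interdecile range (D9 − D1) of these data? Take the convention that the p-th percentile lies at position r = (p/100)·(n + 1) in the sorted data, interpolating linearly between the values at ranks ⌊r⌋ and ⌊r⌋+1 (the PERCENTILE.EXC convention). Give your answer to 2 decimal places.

Sorted: 111, 127, 134, 181, 212, 213, 223, 228, 252, 280.
n = 10.
P10: r = 1.1; ranks 1–2 are 111, 127; interpolating gives 112.6.
P90: r = 9.9; ranks 9–10 are 252, 280; interpolating gives 277.2.
Difference: 277.2 − 112.6 = 164.6.

164.60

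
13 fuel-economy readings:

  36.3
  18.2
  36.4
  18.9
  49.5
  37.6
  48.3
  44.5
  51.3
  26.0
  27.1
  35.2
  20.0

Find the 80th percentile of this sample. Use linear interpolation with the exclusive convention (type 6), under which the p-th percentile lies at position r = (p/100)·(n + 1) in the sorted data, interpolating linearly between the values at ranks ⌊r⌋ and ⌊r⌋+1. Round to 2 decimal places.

48.54

Sorted: 18.2, 18.9, 20.0, 26.0, 27.1, 35.2, 36.3, 36.4, 37.6, 44.5, 48.3, 49.5, 51.3.
n = 13.
r = (80/100)·(13 + 1) = 11.2.
Rank 11 is 48.3 and rank 12 is 49.5.
Interpolate: 48.3 + 0.2·(49.5 − 48.3) = 48.3 + 0.2·1.2 = 48.54.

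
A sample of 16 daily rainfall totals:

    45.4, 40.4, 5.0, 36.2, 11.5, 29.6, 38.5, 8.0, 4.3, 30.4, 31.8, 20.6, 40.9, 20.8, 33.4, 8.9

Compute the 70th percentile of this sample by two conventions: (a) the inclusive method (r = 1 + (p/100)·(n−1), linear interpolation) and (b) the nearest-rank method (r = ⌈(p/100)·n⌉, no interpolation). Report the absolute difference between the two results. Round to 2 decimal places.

Sorted: 4.3, 5.0, 8.0, 8.9, 11.5, 20.6, 20.8, 29.6, 30.4, 31.8, 33.4, 36.2, 38.5, 40.4, 40.9, 45.4.
n = 16.
(a) r = 11.5; between ranks 11 (33.4) and 12 (36.2): 34.8.
(b) the nearest-rank method: rank 12 → 36.2.
|34.8 − 36.2| = 1.4.

1.40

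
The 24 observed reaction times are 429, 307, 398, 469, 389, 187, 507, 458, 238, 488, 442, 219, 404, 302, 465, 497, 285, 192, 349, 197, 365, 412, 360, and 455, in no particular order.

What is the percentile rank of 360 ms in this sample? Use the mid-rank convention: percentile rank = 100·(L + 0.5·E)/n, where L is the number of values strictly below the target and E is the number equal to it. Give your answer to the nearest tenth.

Sorted: 187, 192, 197, 219, 238, 285, 302, 307, 349, 360, 365, 389, 398, 404, 412, 429, 442, 455, 458, 465, 469, 488, 497, 507.
Count below 360: L = 9; count equal: E = 1; n = 24.
Percentile rank = 100·(9 + 0.5·1)/24 = 100·9.5/24 = 39.58.

39.6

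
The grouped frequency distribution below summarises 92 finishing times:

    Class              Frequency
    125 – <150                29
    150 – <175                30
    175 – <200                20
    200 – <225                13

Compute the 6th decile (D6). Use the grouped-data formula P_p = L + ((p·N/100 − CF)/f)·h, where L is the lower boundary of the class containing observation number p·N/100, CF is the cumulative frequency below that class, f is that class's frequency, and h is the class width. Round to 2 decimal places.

171.83

N = 92; target position k = 60/100 · 92 = 55.2.
Cumulative frequencies: 29, 59, 79, 92.
Observation 55.2 falls in the class 150 – <175.
L = 150, CF = 29, f = 30, h = 25.
P60 = 150 + ((55.2 − 29)/30)·25 = 150 + 21.8333 = 171.833.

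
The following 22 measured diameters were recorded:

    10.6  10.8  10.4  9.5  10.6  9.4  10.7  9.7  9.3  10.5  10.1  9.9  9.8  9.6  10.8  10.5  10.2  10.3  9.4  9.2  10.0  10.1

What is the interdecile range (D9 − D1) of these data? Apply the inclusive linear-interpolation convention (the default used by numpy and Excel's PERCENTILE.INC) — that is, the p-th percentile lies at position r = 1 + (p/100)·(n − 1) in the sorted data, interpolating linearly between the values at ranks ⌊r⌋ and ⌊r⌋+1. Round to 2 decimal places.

Sorted: 9.2, 9.3, 9.4, 9.4, 9.5, 9.6, 9.7, 9.8, 9.9, 10.0, 10.1, 10.1, 10.2, 10.3, 10.4, 10.5, 10.5, 10.6, 10.6, 10.7, 10.8, 10.8.
n = 22.
P10: r = 3.1; ranks 3–4 are 9.4, 9.4; interpolating gives 9.4.
P90: r = 19.9; ranks 19–20 are 10.6, 10.7; interpolating gives 10.69.
Difference: 10.69 − 9.4 = 1.29.

1.29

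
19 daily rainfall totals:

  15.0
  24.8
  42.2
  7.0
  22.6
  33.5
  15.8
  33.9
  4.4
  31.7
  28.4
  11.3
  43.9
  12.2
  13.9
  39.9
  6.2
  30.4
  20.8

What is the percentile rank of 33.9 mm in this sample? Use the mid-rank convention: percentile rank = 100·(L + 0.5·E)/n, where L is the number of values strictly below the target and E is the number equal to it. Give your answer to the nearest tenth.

Sorted: 4.4, 6.2, 7.0, 11.3, 12.2, 13.9, 15.0, 15.8, 20.8, 22.6, 24.8, 28.4, 30.4, 31.7, 33.5, 33.9, 39.9, 42.2, 43.9.
Count below 33.9: L = 15; count equal: E = 1; n = 19.
Percentile rank = 100·(15 + 0.5·1)/19 = 100·15.5/19 = 81.58.

81.6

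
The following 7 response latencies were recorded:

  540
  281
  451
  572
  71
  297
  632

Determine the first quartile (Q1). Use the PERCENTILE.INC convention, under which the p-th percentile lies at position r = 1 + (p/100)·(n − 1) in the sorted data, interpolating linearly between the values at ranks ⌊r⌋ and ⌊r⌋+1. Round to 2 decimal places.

Sorted: 71, 281, 297, 451, 540, 572, 632.
n = 7.
r = 1 + (25/100)·(7 − 1) = 1 + 1.5 = 2.5.
Rank 2 is 281 and rank 3 is 297.
Interpolate: 281 + 0.5·(297 − 281) = 281 + 0.5·16 = 289.

289.00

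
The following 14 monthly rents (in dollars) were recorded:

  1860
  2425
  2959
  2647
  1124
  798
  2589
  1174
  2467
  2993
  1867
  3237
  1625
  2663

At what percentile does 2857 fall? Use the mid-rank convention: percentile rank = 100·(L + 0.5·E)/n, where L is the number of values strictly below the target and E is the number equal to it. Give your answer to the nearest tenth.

78.6

Sorted: 798, 1124, 1174, 1625, 1860, 1867, 2425, 2467, 2589, 2647, 2663, 2959, 2993, 3237.
Count below 2857: L = 11; count equal: E = 0; n = 14.
Percentile rank = 100·(11 + 0.5·0)/14 = 100·11/14 = 78.57.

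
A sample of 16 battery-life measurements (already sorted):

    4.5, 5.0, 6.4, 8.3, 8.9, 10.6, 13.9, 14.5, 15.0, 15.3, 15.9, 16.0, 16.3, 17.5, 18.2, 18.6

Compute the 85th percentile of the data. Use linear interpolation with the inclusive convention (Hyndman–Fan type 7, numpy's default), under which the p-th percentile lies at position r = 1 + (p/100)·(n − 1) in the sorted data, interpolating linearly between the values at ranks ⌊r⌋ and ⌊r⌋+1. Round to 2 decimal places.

n = 16.
r = 1 + (85/100)·(16 − 1) = 1 + 12.75 = 13.75.
Rank 13 is 16.3 and rank 14 is 17.5.
Interpolate: 16.3 + 0.75·(17.5 − 16.3) = 16.3 + 0.75·1.2 = 17.2.

17.20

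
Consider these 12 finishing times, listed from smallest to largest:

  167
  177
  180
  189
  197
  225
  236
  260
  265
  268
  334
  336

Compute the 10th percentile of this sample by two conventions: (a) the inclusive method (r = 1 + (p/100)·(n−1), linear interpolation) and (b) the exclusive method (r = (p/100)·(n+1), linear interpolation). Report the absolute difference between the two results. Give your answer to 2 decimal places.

7.30

n = 12.
(a) r = 2.1; between ranks 2 (177) and 3 (180): 177.3.
(b) r = 1.3; between ranks 1 (167) and 2 (177): 170.
|177.3 − 170| = 7.3.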